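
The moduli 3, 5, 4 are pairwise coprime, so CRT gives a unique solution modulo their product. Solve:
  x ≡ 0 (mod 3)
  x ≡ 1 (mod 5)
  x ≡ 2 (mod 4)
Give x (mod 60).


Moduli 3, 5, 4 are pairwise coprime; by CRT there is a unique solution modulo M = 3 · 5 · 4 = 60.
Solve pairwise, accumulating the modulus:
  Start with x ≡ 0 (mod 3).
  Combine with x ≡ 1 (mod 5): since gcd(3, 5) = 1, we get a unique residue mod 15.
    Write x = 0 + 3·t and substitute into x ≡ 1 (mod 5): 3·t ≡ 1 − 0 = 1 (mod 5).
    The inverse of 3 mod 5 is 2 (since 3·2 = 6 = 1·5 + 1), so t ≡ 2·1 = 2 ≡ 2 (mod 5).
    Then x = 0 + 3·2 = 6, valid modulo lcm(3, 5) = 15: x ≡ 6 (mod 15).
  Combine with x ≡ 2 (mod 4): since gcd(15, 4) = 1, we get a unique residue mod 60.
    Write x = 6 + 15·t and substitute into x ≡ 2 (mod 4): 15·t ≡ 2 − 6 = -4 (mod 4).
    Reduce coefficients mod 4: 3·t ≡ 0 (mod 4).
    The inverse of 3 mod 4 is 3 (since 3·3 = 9 = 2·4 + 1), so t ≡ 3·0 = 0 ≡ 0 (mod 4).
    Then x = 6 + 15·0 = 6, valid modulo lcm(15, 4) = 60: x ≡ 6 (mod 60).
Verify: 6 mod 3 = 0 ✓, 6 mod 5 = 1 ✓, 6 mod 4 = 2 ✓.

x ≡ 6 (mod 60).


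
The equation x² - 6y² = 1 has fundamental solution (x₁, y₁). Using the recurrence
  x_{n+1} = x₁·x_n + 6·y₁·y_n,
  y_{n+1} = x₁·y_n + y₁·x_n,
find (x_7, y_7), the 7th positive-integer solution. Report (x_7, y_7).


Step 1: Find the fundamental solution (x₁, y₁) of x² - 6y² = 1.
  Expand √6 as a continued fraction. a₀ = ⌊√6⌋ = 2; iterate m_{k+1} = d_k·a_k − m_k, d_{k+1} = (6 − m_{k+1}²)/d_k, a_{k+1} = ⌊(a₀ + m_{k+1})/d_{k+1}⌋ (starting m₀ = 0, d₀ = 1), with convergents p_k = a_k·p_{k-1} + p_{k-2}, q_k = a_k·q_{k-1} + q_{k-2} (p₋₁ = 1, q₋₁ = 0):
  k = 0: a₀ = 2; p₀/q₀ = 2/1; p₀² − 6·q₀² = 4 − 6 = -2.
  k = 1: m = 2, d = 2, a = ⌊(2 + 2)/2⌋ = 2; p/q = (2·2 + 1)/(2·1 + 0) = 5/2; p² − 6·q² = 25 − 24 = 1.
  The first convergent with p² − 6·q² = 1 gives the fundamental solution (x₁, y₁) = (5, 2).
Step 2: Apply the recurrence (x_{n+1}, y_{n+1}) = (x₁x_n + 6y₁y_n, x₁y_n + y₁x_n) repeatedly.
  From (x_1, y_1) = (5, 2): x_2 = 5·5 + 6·2·2 = 49; y_2 = 5·2 + 2·5 = 20.
  From (x_2, y_2) = (49, 20): x_3 = 5·49 + 6·2·20 = 485; y_3 = 5·20 + 2·49 = 198.
  From (x_3, y_3) = (485, 198): x_4 = 5·485 + 6·2·198 = 4801; y_4 = 5·198 + 2·485 = 1960.
  From (x_4, y_4) = (4801, 1960): x_5 = 5·4801 + 6·2·1960 = 47525; y_5 = 5·1960 + 2·4801 = 19402.
  From (x_5, y_5) = (47525, 19402): x_6 = 5·47525 + 6·2·19402 = 470449; y_6 = 5·19402 + 2·47525 = 192060.
  From (x_6, y_6) = (470449, 192060): x_7 = 5·470449 + 6·2·192060 = 4656965; y_7 = 5·192060 + 2·470449 = 1901198.
Step 3: Verify x_7² - 6·y_7² = 21687323011225 - 21687323011224 = 1 (should be 1). ✓

(x_1, y_1) = (5, 2); (x_7, y_7) = (4656965, 1901198).


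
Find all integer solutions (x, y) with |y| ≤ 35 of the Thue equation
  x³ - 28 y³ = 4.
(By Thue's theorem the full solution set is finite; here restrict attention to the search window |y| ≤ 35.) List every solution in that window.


The equation is x³ - 28y³ = 4. For fixed y, x³ = 28·y³ + 4, so a solution requires the RHS to be a perfect cube.
Strategy: iterate y from -35 to 35, compute RHS = 28·y³ + 4, and check whether it is a (positive or negative) perfect cube.
Check small values of y:
  y = 0: RHS = 4 is not a perfect cube.
  y = 1: RHS = 32 is not a perfect cube.
  y = -1: RHS = -24 is not a perfect cube.
  y = 2: RHS = 228 is not a perfect cube.
  y = -2: RHS = -220 is not a perfect cube.
  y = 3: RHS = 760 is not a perfect cube.
  y = -3: RHS = -752 is not a perfect cube.
Continuing the search up to |y| = 35 finds no solutions either.
No (x, y) in the scanned range satisfies the equation.

No integer solutions with |y| ≤ 35.


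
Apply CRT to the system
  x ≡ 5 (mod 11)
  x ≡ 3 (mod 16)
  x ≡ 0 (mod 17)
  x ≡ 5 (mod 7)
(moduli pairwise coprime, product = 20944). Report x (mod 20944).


Product of moduli M = 11 · 16 · 17 · 7 = 20944.
Merge one congruence at a time:
  Start: x ≡ 5 (mod 11).
  Combine with x ≡ 3 (mod 16); new modulus lcm = 176.
    Write x = 5 + 11·t and substitute into x ≡ 3 (mod 16): 11·t ≡ 3 − 5 = -2 (mod 16).
    Reduce coefficients mod 16: 11·t ≡ 14 (mod 16).
    The inverse of 11 mod 16 is 3 (since 11·3 = 33 = 2·16 + 1), so t ≡ 3·14 = 42 ≡ 10 (mod 16).
    Then x = 5 + 11·10 = 115, valid modulo lcm(11, 16) = 176: x ≡ 115 (mod 176).
  Combine with x ≡ 0 (mod 17); new modulus lcm = 2992.
    Write x = 115 + 176·t and substitute into x ≡ 0 (mod 17): 176·t ≡ 0 − 115 = -115 (mod 17).
    Reduce coefficients mod 17: 6·t ≡ 4 (mod 17).
    The inverse of 6 mod 17 is 3 (since 6·3 = 18 = 1·17 + 1), so t ≡ 3·4 = 12 ≡ 12 (mod 17).
    Then x = 115 + 176·12 = 2227, valid modulo lcm(176, 17) = 2992: x ≡ 2227 (mod 2992).
  Combine with x ≡ 5 (mod 7); new modulus lcm = 20944.
    Write x = 2227 + 2992·t and substitute into x ≡ 5 (mod 7): 2992·t ≡ 5 − 2227 = -2222 (mod 7).
    Reduce coefficients mod 7: 3·t ≡ 4 (mod 7).
    The inverse of 3 mod 7 is 5 (since 3·5 = 15 = 2·7 + 1), so t ≡ 5·4 = 20 ≡ 6 (mod 7).
    Then x = 2227 + 2992·6 = 20179, valid modulo lcm(2992, 7) = 20944: x ≡ 20179 (mod 20944).
Verify against each original: 20179 mod 11 = 5, 20179 mod 16 = 3, 20179 mod 17 = 0, 20179 mod 7 = 5.

x ≡ 20179 (mod 20944).


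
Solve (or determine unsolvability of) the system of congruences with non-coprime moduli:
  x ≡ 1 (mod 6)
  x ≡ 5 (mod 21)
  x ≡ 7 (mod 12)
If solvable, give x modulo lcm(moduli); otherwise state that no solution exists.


Moduli 6, 21, 12 are not pairwise coprime, so CRT works modulo lcm(m_i) when all pairwise compatibility conditions hold.
Pairwise compatibility: gcd(m_i, m_j) must divide a_i - a_j for every pair.
Merge one congruence at a time:
  Start: x ≡ 1 (mod 6).
  Combine with x ≡ 5 (mod 21): gcd(6, 21) = 3, and 5 - 1 = 4 is NOT divisible by 3.
    ⇒ system is inconsistent (no integer solution).

No solution (the system is inconsistent).


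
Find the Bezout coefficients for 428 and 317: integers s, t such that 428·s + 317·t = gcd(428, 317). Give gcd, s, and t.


Euclidean algorithm on (428, 317) — divide until remainder is 0:
  428 = 1 · 317 + 111
  317 = 2 · 111 + 95
  111 = 1 · 95 + 16
  95 = 5 · 16 + 15
  16 = 1 · 15 + 1
  15 = 15 · 1 + 0
gcd(428, 317) = 1.
Track Bezout coefficients alongside the remainders: start with r₀ = 428 = a·1 + b·0 (s = 1, t = 0) and r₁ = 317 = a·0 + b·1 (s = 0, t = 1); each new remainder r_{k+1} = r_{k-1} − q_k·r_k inherits s_{k+1} = s_{k-1} − q_k·s_k, t_{k+1} = t_{k-1} − q_k·t_k, so r_k = a·s_k + b·t_k at every step:
  q = 1: r = 111, s = 1 − 1·0 = 1, t = 0 − 1·1 = -1  (check: 428·1 + 317·(-1) = 111)
  q = 2: r = 95, s = 0 − 2·1 = -2, t = 1 − 2·(-1) = 3  (check: 428·(-2) + 317·3 = 95)
  q = 1: r = 16, s = 1 − 1·(-2) = 3, t = -1 − 1·3 = -4  (check: 428·3 + 317·(-4) = 16)
  q = 5: r = 15, s = -2 − 5·3 = -17, t = 3 − 5·(-4) = 23  (check: 428·(-17) + 317·23 = 15)
  q = 1: r = 1, s = 3 − 1·(-17) = 20, t = -4 − 1·23 = -27  (check: 428·20 + 317·(-27) = 1)
The row with r = 1 (the gcd) gives the Bezout coefficients s = 20, t = -27.
Result: 428 · (20) + 317 · (-27) = 1.

gcd(428, 317) = 1; s = 20, t = -27 (check: 428·20 + 317·(-27) = 1).


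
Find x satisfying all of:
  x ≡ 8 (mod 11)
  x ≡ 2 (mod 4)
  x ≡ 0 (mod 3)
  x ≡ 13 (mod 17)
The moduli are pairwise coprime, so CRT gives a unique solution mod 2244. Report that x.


Product of moduli M = 11 · 4 · 3 · 17 = 2244.
Merge one congruence at a time:
  Start: x ≡ 8 (mod 11).
  Combine with x ≡ 2 (mod 4); new modulus lcm = 44.
    Write x = 8 + 11·t and substitute into x ≡ 2 (mod 4): 11·t ≡ 2 − 8 = -6 (mod 4).
    Reduce coefficients mod 4: 3·t ≡ 2 (mod 4).
    The inverse of 3 mod 4 is 3 (since 3·3 = 9 = 2·4 + 1), so t ≡ 3·2 = 6 ≡ 2 (mod 4).
    Then x = 8 + 11·2 = 30, valid modulo lcm(11, 4) = 44: x ≡ 30 (mod 44).
  Combine with x ≡ 0 (mod 3); new modulus lcm = 132.
    Write x = 30 + 44·t and substitute into x ≡ 0 (mod 3): 44·t ≡ 0 − 30 = -30 (mod 3).
    Reduce coefficients mod 3: 2·t ≡ 0 (mod 3).
    The inverse of 2 mod 3 is 2 (since 2·2 = 4 = 1·3 + 1), so t ≡ 2·0 = 0 ≡ 0 (mod 3).
    Then x = 30 + 44·0 = 30, valid modulo lcm(44, 3) = 132: x ≡ 30 (mod 132).
  Combine with x ≡ 13 (mod 17); new modulus lcm = 2244.
    Write x = 30 + 132·t and substitute into x ≡ 13 (mod 17): 132·t ≡ 13 − 30 = -17 (mod 17).
    Reduce coefficients mod 17: 13·t ≡ 0 (mod 17).
    The inverse of 13 mod 17 is 4 (since 13·4 = 52 = 3·17 + 1), so t ≡ 4·0 = 0 ≡ 0 (mod 17).
    Then x = 30 + 132·0 = 30, valid modulo lcm(132, 17) = 2244: x ≡ 30 (mod 2244).
Verify against each original: 30 mod 11 = 8, 30 mod 4 = 2, 30 mod 3 = 0, 30 mod 17 = 13.

x ≡ 30 (mod 2244).


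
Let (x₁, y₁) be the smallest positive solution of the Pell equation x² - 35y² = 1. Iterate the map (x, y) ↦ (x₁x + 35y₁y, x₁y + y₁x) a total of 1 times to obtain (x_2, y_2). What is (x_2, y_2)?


Step 1: Find the fundamental solution (x₁, y₁) of x² - 35y² = 1.
  Expand √35 as a continued fraction. a₀ = ⌊√35⌋ = 5; iterate m_{k+1} = d_k·a_k − m_k, d_{k+1} = (35 − m_{k+1}²)/d_k, a_{k+1} = ⌊(a₀ + m_{k+1})/d_{k+1}⌋ (starting m₀ = 0, d₀ = 1), with convergents p_k = a_k·p_{k-1} + p_{k-2}, q_k = a_k·q_{k-1} + q_{k-2} (p₋₁ = 1, q₋₁ = 0):
  k = 0: a₀ = 5; p₀/q₀ = 5/1; p₀² − 35·q₀² = 25 − 35 = -10.
  k = 1: m = 5, d = 10, a = ⌊(5 + 5)/10⌋ = 1; p/q = (1·5 + 1)/(1·1 + 0) = 6/1; p² − 35·q² = 36 − 35 = 1.
  The first convergent with p² − 35·q² = 1 gives the fundamental solution (x₁, y₁) = (6, 1).
Step 2: Apply the recurrence (x_{n+1}, y_{n+1}) = (x₁x_n + 35y₁y_n, x₁y_n + y₁x_n) repeatedly.
  From (x_1, y_1) = (6, 1): x_2 = 6·6 + 35·1·1 = 71; y_2 = 6·1 + 1·6 = 12.
Step 3: Verify x_2² - 35·y_2² = 5041 - 5040 = 1 (should be 1). ✓

(x_1, y_1) = (6, 1); (x_2, y_2) = (71, 12).


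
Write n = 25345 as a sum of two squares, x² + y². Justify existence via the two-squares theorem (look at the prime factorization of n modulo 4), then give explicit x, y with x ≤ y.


Step 1: Factor n = 25345 = 5 · 37 · 137.
Step 2: Check the mod-4 condition on each prime factor: 5 ≡ 1 (mod 4), exponent 1; 37 ≡ 1 (mod 4), exponent 1; 137 ≡ 1 (mod 4), exponent 1.
All primes ≡ 3 (mod 4) appear to even exponent (or don't appear), so by the two-squares theorem n IS expressible as a sum of two squares.
Step 3: Build a representation. Here n = 5 · 37 · 137 is a product of primes ≡ 1 (mod 4). Each prime p ≡ 1 (mod 4) is itself a sum of two squares; find a² by testing p − a² for a perfect square:
  5: 5 − 1² = 4 = 2² ⇒ 5 = 1² + 2².
  37: 37 − 1² = 36 = 6² ⇒ 37 = 1² + 6².
  137: 137 − 1² = 136, 137 − 2² = 133, 137 − 3² = 128, 137 − 4² = 121 = 11² ⇒ 137 = 4² + 11².
  Combine using the Brahmagupta–Fibonacci identity (a² + b²)(c² + d²) = (ac − bd)² + (ad + bc)² = (ac + bd)² + (ad − bc)²:
  5 · 37 = 185: from (1² + 2²)(1² + 6²), take (1·1 − 2·6, 1·6 + 2·1) = (1 − 12, 6 + 2) = (-11, 8); dropping signs (only squares matter) gives (11, 8); check 11² + 8² = 121 + 64 = 185 ✓.
  185 · 137 = 25345: from (11² + 8²)(4² + 11²), take (11·4 − 8·11, 11·11 + 8·4) = (44 − 88, 121 + 32) = (-44, 153); dropping signs (only squares matter) gives (44, 153); check 44² + 153² = 1936 + 23409 = 25345 ✓.
Step 4: Order so x ≤ y and verify: 44² + 153² = 1936 + 23409 = 25345 = n. ✓

n = 25345 = 44² + 153² (one valid representation with x ≤ y).


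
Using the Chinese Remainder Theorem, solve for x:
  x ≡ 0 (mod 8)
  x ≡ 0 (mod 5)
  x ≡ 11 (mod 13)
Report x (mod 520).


Moduli 8, 5, 13 are pairwise coprime; by CRT there is a unique solution modulo M = 8 · 5 · 13 = 520.
Solve pairwise, accumulating the modulus:
  Start with x ≡ 0 (mod 8).
  Combine with x ≡ 0 (mod 5): since gcd(8, 5) = 1, we get a unique residue mod 40.
    Write x = 0 + 8·t and substitute into x ≡ 0 (mod 5): 8·t ≡ 0 − 0 = 0 (mod 5).
    Reduce coefficients mod 5: 3·t ≡ 0 (mod 5).
    The inverse of 3 mod 5 is 2 (since 3·2 = 6 = 1·5 + 1), so t ≡ 2·0 = 0 ≡ 0 (mod 5).
    Then x = 0 + 8·0 = 0, valid modulo lcm(8, 5) = 40: x ≡ 0 (mod 40).
  Combine with x ≡ 11 (mod 13): since gcd(40, 13) = 1, we get a unique residue mod 520.
    Write x = 0 + 40·t and substitute into x ≡ 11 (mod 13): 40·t ≡ 11 − 0 = 11 (mod 13).
    Reduce coefficients mod 13: 1·t ≡ 11 (mod 13).
    So t ≡ 11 (mod 13).
    Then x = 0 + 40·11 = 440, valid modulo lcm(40, 13) = 520: x ≡ 440 (mod 520).
Verify: 440 mod 8 = 0 ✓, 440 mod 5 = 0 ✓, 440 mod 13 = 11 ✓.

x ≡ 440 (mod 520).


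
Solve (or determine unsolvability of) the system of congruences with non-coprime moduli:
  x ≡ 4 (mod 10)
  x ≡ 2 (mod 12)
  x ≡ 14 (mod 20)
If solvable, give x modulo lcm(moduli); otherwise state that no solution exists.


Moduli 10, 12, 20 are not pairwise coprime, so CRT works modulo lcm(m_i) when all pairwise compatibility conditions hold.
Pairwise compatibility: gcd(m_i, m_j) must divide a_i - a_j for every pair.
Merge one congruence at a time:
  Start: x ≡ 4 (mod 10).
  Combine with x ≡ 2 (mod 12): gcd(10, 12) = 2; 2 - 4 = -2, which IS divisible by 2, so compatible.
    Write x = 4 + 10·t and substitute into x ≡ 2 (mod 12): 10·t ≡ 2 − 4 = -2 (mod 12).
    Divide the congruence (and modulus) by g = 2: 5·t ≡ -1 (mod 6).
    Reduce coefficients mod 6: 5·t ≡ 5 (mod 6).
    The inverse of 5 mod 6 is 5 (since 5·5 = 25 = 4·6 + 1), so t ≡ 5·5 = 25 ≡ 1 (mod 6).
    Then x = 4 + 10·1 = 14, valid modulo lcm(10, 12) = 60: x ≡ 14 (mod 60).
  Combine with x ≡ 14 (mod 20): gcd(60, 20) = 20; 14 - 14 = 0, which IS divisible by 20, so compatible.
    Write x = 14 + 60·t and substitute into x ≡ 14 (mod 20): 60·t ≡ 14 − 14 = 0 (mod 20).
    Divide the congruence (and modulus) by g = 20: 3·t ≡ 0 (mod 1).
    Modulo 1 every t works; take t = 0.
    Then x = 14 + 60·0 = 14, valid modulo lcm(60, 20) = 60: x ≡ 14 (mod 60).
Verify: 14 mod 10 = 4, 14 mod 12 = 2, 14 mod 20 = 14.

x ≡ 14 (mod 60).


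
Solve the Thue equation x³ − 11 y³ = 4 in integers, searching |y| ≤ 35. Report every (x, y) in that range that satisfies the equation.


The equation is x³ - 11y³ = 4. For fixed y, x³ = 11·y³ + 4, so a solution requires the RHS to be a perfect cube.
Strategy: iterate y from -35 to 35, compute RHS = 11·y³ + 4, and check whether it is a (positive or negative) perfect cube.
Check small values of y:
  y = 0: RHS = 4 is not a perfect cube.
  y = 1: RHS = 15 is not a perfect cube.
  y = -1: RHS = -7 is not a perfect cube.
  y = 2: RHS = 92 is not a perfect cube.
  y = -2: RHS = -84 is not a perfect cube.
  y = 3: RHS = 301 is not a perfect cube.
  y = -3: RHS = -293 is not a perfect cube.
Continuing the search up to |y| = 35 finds no solutions either.
No (x, y) in the scanned range satisfies the equation.

No integer solutions with |y| ≤ 35.


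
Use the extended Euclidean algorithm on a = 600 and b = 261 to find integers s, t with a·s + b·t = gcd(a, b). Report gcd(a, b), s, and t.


Euclidean algorithm on (600, 261) — divide until remainder is 0:
  600 = 2 · 261 + 78
  261 = 3 · 78 + 27
  78 = 2 · 27 + 24
  27 = 1 · 24 + 3
  24 = 8 · 3 + 0
gcd(600, 261) = 3.
Track Bezout coefficients alongside the remainders: start with r₀ = 600 = a·1 + b·0 (s = 1, t = 0) and r₁ = 261 = a·0 + b·1 (s = 0, t = 1); each new remainder r_{k+1} = r_{k-1} − q_k·r_k inherits s_{k+1} = s_{k-1} − q_k·s_k, t_{k+1} = t_{k-1} − q_k·t_k, so r_k = a·s_k + b·t_k at every step:
  q = 2: r = 78, s = 1 − 2·0 = 1, t = 0 − 2·1 = -2  (check: 600·1 + 261·(-2) = 78)
  q = 3: r = 27, s = 0 − 3·1 = -3, t = 1 − 3·(-2) = 7  (check: 600·(-3) + 261·7 = 27)
  q = 2: r = 24, s = 1 − 2·(-3) = 7, t = -2 − 2·7 = -16  (check: 600·7 + 261·(-16) = 24)
  q = 1: r = 3, s = -3 − 1·7 = -10, t = 7 − 1·(-16) = 23  (check: 600·(-10) + 261·23 = 3)
The row with r = 3 (the gcd) gives the Bezout coefficients s = -10, t = 23.
Result: 600 · (-10) + 261 · (23) = 3.

gcd(600, 261) = 3; s = -10, t = 23 (check: 600·(-10) + 261·23 = 3).


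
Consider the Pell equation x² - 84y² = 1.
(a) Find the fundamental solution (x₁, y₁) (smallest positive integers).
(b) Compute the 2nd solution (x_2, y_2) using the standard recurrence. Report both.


Step 1: Find the fundamental solution (x₁, y₁) of x² - 84y² = 1.
  Expand √84 as a continued fraction. a₀ = ⌊√84⌋ = 9; iterate m_{k+1} = d_k·a_k − m_k, d_{k+1} = (84 − m_{k+1}²)/d_k, a_{k+1} = ⌊(a₀ + m_{k+1})/d_{k+1}⌋ (starting m₀ = 0, d₀ = 1), with convergents p_k = a_k·p_{k-1} + p_{k-2}, q_k = a_k·q_{k-1} + q_{k-2} (p₋₁ = 1, q₋₁ = 0):
  k = 0: a₀ = 9; p₀/q₀ = 9/1; p₀² − 84·q₀² = 81 − 84 = -3.
  k = 1: m = 9, d = 3, a = ⌊(9 + 9)/3⌋ = 6; p/q = (6·9 + 1)/(6·1 + 0) = 55/6; p² − 84·q² = 3025 − 3024 = 1.
  The first convergent with p² − 84·q² = 1 gives the fundamental solution (x₁, y₁) = (55, 6).
Step 2: Apply the recurrence (x_{n+1}, y_{n+1}) = (x₁x_n + 84y₁y_n, x₁y_n + y₁x_n) repeatedly.
  From (x_1, y_1) = (55, 6): x_2 = 55·55 + 84·6·6 = 6049; y_2 = 55·6 + 6·55 = 660.
Step 3: Verify x_2² - 84·y_2² = 36590401 - 36590400 = 1 (should be 1). ✓

(x_1, y_1) = (55, 6); (x_2, y_2) = (6049, 660).


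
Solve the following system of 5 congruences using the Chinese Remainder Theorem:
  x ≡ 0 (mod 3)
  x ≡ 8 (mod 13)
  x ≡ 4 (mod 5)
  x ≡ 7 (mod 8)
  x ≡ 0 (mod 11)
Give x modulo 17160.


Product of moduli M = 3 · 13 · 5 · 8 · 11 = 17160.
Merge one congruence at a time:
  Start: x ≡ 0 (mod 3).
  Combine with x ≡ 8 (mod 13); new modulus lcm = 39.
    Write x = 0 + 3·t and substitute into x ≡ 8 (mod 13): 3·t ≡ 8 − 0 = 8 (mod 13).
    The inverse of 3 mod 13 is 9 (since 3·9 = 27 = 2·13 + 1), so t ≡ 9·8 = 72 ≡ 7 (mod 13).
    Then x = 0 + 3·7 = 21, valid modulo lcm(3, 13) = 39: x ≡ 21 (mod 39).
  Combine with x ≡ 4 (mod 5); new modulus lcm = 195.
    Write x = 21 + 39·t and substitute into x ≡ 4 (mod 5): 39·t ≡ 4 − 21 = -17 (mod 5).
    Reduce coefficients mod 5: 4·t ≡ 3 (mod 5).
    The inverse of 4 mod 5 is 4 (since 4·4 = 16 = 3·5 + 1), so t ≡ 4·3 = 12 ≡ 2 (mod 5).
    Then x = 21 + 39·2 = 99, valid modulo lcm(39, 5) = 195: x ≡ 99 (mod 195).
  Combine with x ≡ 7 (mod 8); new modulus lcm = 1560.
    Write x = 99 + 195·t and substitute into x ≡ 7 (mod 8): 195·t ≡ 7 − 99 = -92 (mod 8).
    Reduce coefficients mod 8: 3·t ≡ 4 (mod 8).
    The inverse of 3 mod 8 is 3 (since 3·3 = 9 = 1·8 + 1), so t ≡ 3·4 = 12 ≡ 4 (mod 8).
    Then x = 99 + 195·4 = 879, valid modulo lcm(195, 8) = 1560: x ≡ 879 (mod 1560).
  Combine with x ≡ 0 (mod 11); new modulus lcm = 17160.
    Write x = 879 + 1560·t and substitute into x ≡ 0 (mod 11): 1560·t ≡ 0 − 879 = -879 (mod 11).
    Reduce coefficients mod 11: 9·t ≡ 1 (mod 11).
    The inverse of 9 mod 11 is 5 (since 9·5 = 45 = 4·11 + 1), so t ≡ 5·1 = 5 ≡ 5 (mod 11).
    Then x = 879 + 1560·5 = 8679, valid modulo lcm(1560, 11) = 17160: x ≡ 8679 (mod 17160).
Verify against each original: 8679 mod 3 = 0, 8679 mod 13 = 8, 8679 mod 5 = 4, 8679 mod 8 = 7, 8679 mod 11 = 0.

x ≡ 8679 (mod 17160).


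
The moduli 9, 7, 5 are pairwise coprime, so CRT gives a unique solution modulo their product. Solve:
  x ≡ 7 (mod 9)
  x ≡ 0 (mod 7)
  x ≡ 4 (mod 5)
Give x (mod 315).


Moduli 9, 7, 5 are pairwise coprime; by CRT there is a unique solution modulo M = 9 · 7 · 5 = 315.
Solve pairwise, accumulating the modulus:
  Start with x ≡ 7 (mod 9).
  Combine with x ≡ 0 (mod 7): since gcd(9, 7) = 1, we get a unique residue mod 63.
    Write x = 7 + 9·t and substitute into x ≡ 0 (mod 7): 9·t ≡ 0 − 7 = -7 (mod 7).
    Reduce coefficients mod 7: 2·t ≡ 0 (mod 7).
    The inverse of 2 mod 7 is 4 (since 2·4 = 8 = 1·7 + 1), so t ≡ 4·0 = 0 ≡ 0 (mod 7).
    Then x = 7 + 9·0 = 7, valid modulo lcm(9, 7) = 63: x ≡ 7 (mod 63).
  Combine with x ≡ 4 (mod 5): since gcd(63, 5) = 1, we get a unique residue mod 315.
    Write x = 7 + 63·t and substitute into x ≡ 4 (mod 5): 63·t ≡ 4 − 7 = -3 (mod 5).
    Reduce coefficients mod 5: 3·t ≡ 2 (mod 5).
    The inverse of 3 mod 5 is 2 (since 3·2 = 6 = 1·5 + 1), so t ≡ 2·2 = 4 ≡ 4 (mod 5).
    Then x = 7 + 63·4 = 259, valid modulo lcm(63, 5) = 315: x ≡ 259 (mod 315).
Verify: 259 mod 9 = 7 ✓, 259 mod 7 = 0 ✓, 259 mod 5 = 4 ✓.

x ≡ 259 (mod 315).


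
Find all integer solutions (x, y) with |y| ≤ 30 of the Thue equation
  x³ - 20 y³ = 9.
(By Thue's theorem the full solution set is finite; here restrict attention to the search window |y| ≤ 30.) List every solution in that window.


The equation is x³ - 20y³ = 9. For fixed y, x³ = 20·y³ + 9, so a solution requires the RHS to be a perfect cube.
Strategy: iterate y from -30 to 30, compute RHS = 20·y³ + 9, and check whether it is a (positive or negative) perfect cube.
Check small values of y:
  y = 0: RHS = 9 is not a perfect cube.
  y = 1: RHS = 29 is not a perfect cube.
  y = -1: RHS = -11 is not a perfect cube.
  y = 2: RHS = 169 is not a perfect cube.
  y = -2: RHS = -151 is not a perfect cube.
  y = 3: RHS = 549 is not a perfect cube.
  y = -3: RHS = -531 is not a perfect cube.
Continuing the search up to |y| = 30 finds no solutions either.
No (x, y) in the scanned range satisfies the equation.

No integer solutions with |y| ≤ 30.


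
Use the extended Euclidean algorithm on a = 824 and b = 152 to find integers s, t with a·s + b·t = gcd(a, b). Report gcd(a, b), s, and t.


Euclidean algorithm on (824, 152) — divide until remainder is 0:
  824 = 5 · 152 + 64
  152 = 2 · 64 + 24
  64 = 2 · 24 + 16
  24 = 1 · 16 + 8
  16 = 2 · 8 + 0
gcd(824, 152) = 8.
Track Bezout coefficients alongside the remainders: start with r₀ = 824 = a·1 + b·0 (s = 1, t = 0) and r₁ = 152 = a·0 + b·1 (s = 0, t = 1); each new remainder r_{k+1} = r_{k-1} − q_k·r_k inherits s_{k+1} = s_{k-1} − q_k·s_k, t_{k+1} = t_{k-1} − q_k·t_k, so r_k = a·s_k + b·t_k at every step:
  q = 5: r = 64, s = 1 − 5·0 = 1, t = 0 − 5·1 = -5  (check: 824·1 + 152·(-5) = 64)
  q = 2: r = 24, s = 0 − 2·1 = -2, t = 1 − 2·(-5) = 11  (check: 824·(-2) + 152·11 = 24)
  q = 2: r = 16, s = 1 − 2·(-2) = 5, t = -5 − 2·11 = -27  (check: 824·5 + 152·(-27) = 16)
  q = 1: r = 8, s = -2 − 1·5 = -7, t = 11 − 1·(-27) = 38  (check: 824·(-7) + 152·38 = 8)
The row with r = 8 (the gcd) gives the Bezout coefficients s = -7, t = 38.
Result: 824 · (-7) + 152 · (38) = 8.

gcd(824, 152) = 8; s = -7, t = 38 (check: 824·(-7) + 152·38 = 8).


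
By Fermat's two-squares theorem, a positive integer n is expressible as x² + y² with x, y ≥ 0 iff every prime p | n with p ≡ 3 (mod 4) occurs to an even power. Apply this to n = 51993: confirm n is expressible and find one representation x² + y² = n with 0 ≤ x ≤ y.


Step 1: Factor n = 51993 = 3^2 · 53 · 109.
Step 2: Check the mod-4 condition on each prime factor: 3 ≡ 3 (mod 4), exponent 2 (must be even); 53 ≡ 1 (mod 4), exponent 1; 109 ≡ 1 (mod 4), exponent 1.
All primes ≡ 3 (mod 4) appear to even exponent (or don't appear), so by the two-squares theorem n IS expressible as a sum of two squares.
Step 3: Build a representation. Group n = k² · m with k = 3 and m = 53 · 109 = 5777 (a product of primes ≡ 1 (mod 4)); a representation of m scales to one of n via (k·x)² + (k·y)² = k²(x² + y²). Each prime p ≡ 1 (mod 4) is itself a sum of two squares; find a² by testing p − a² for a perfect square:
  53: 53 − 1² = 52, 53 − 2² = 49 = 7² ⇒ 53 = 2² + 7².
  109: 109 − 1² = 108, 109 − 2² = 105, 109 − 3² = 100 = 10² ⇒ 109 = 3² + 10².
  Combine using the Brahmagupta–Fibonacci identity (a² + b²)(c² + d²) = (ac − bd)² + (ad + bc)² = (ac + bd)² + (ad − bc)²:
  53 · 109 = 5777: from (2² + 7²)(3² + 10²), take (2·3 − 7·10, 2·10 + 7·3) = (6 − 70, 20 + 21) = (-64, 41); dropping signs (only squares matter) gives (64, 41); check 64² + 41² = 4096 + 1681 = 5777 ✓.
  Scale by k = 3: (3·64, 3·41) = (192, 123).
Step 4: Order so x ≤ y and verify: 123² + 192² = 15129 + 36864 = 51993 = n. ✓

n = 51993 = 123² + 192² (one valid representation with x ≤ y).


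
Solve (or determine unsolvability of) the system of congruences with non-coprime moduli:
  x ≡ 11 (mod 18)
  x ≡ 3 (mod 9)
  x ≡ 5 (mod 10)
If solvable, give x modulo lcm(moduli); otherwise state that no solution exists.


Moduli 18, 9, 10 are not pairwise coprime, so CRT works modulo lcm(m_i) when all pairwise compatibility conditions hold.
Pairwise compatibility: gcd(m_i, m_j) must divide a_i - a_j for every pair.
Merge one congruence at a time:
  Start: x ≡ 11 (mod 18).
  Combine with x ≡ 3 (mod 9): gcd(18, 9) = 9, and 3 - 11 = -8 is NOT divisible by 9.
    ⇒ system is inconsistent (no integer solution).

No solution (the system is inconsistent).


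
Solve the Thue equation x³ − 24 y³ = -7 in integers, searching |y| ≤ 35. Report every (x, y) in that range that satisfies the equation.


The equation is x³ - 24y³ = -7. For fixed y, x³ = 24·y³ − 7, so a solution requires the RHS to be a perfect cube.
Strategy: iterate y from -35 to 35, compute RHS = 24·y³ − 7, and check whether it is a (positive or negative) perfect cube.
Check small values of y:
  y = 0: RHS = -7 is not a perfect cube.
  y = 1: RHS = 17 is not a perfect cube.
  y = -1: RHS = -31 is not a perfect cube.
  y = 2: RHS = 185 is not a perfect cube.
  y = -2: RHS = -199 is not a perfect cube.
  y = 3: RHS = 641 is not a perfect cube.
  y = -3: RHS = -655 is not a perfect cube.
Continuing the search up to |y| = 35 finds no solutions either.
No (x, y) in the scanned range satisfies the equation.

No integer solutions with |y| ≤ 35.


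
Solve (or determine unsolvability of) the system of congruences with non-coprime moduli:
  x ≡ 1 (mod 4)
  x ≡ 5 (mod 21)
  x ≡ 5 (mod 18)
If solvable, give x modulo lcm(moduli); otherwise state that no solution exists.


Moduli 4, 21, 18 are not pairwise coprime, so CRT works modulo lcm(m_i) when all pairwise compatibility conditions hold.
Pairwise compatibility: gcd(m_i, m_j) must divide a_i - a_j for every pair.
Merge one congruence at a time:
  Start: x ≡ 1 (mod 4).
  Combine with x ≡ 5 (mod 21): gcd(4, 21) = 1; 5 - 1 = 4, which IS divisible by 1, so compatible.
    Write x = 1 + 4·t and substitute into x ≡ 5 (mod 21): 4·t ≡ 5 − 1 = 4 (mod 21).
    The inverse of 4 mod 21 is 16 (since 4·16 = 64 = 3·21 + 1), so t ≡ 16·4 = 64 ≡ 1 (mod 21).
    Then x = 1 + 4·1 = 5, valid modulo lcm(4, 21) = 84: x ≡ 5 (mod 84).
  Combine with x ≡ 5 (mod 18): gcd(84, 18) = 6; 5 - 5 = 0, which IS divisible by 6, so compatible.
    Write x = 5 + 84·t and substitute into x ≡ 5 (mod 18): 84·t ≡ 5 − 5 = 0 (mod 18).
    Divide the congruence (and modulus) by g = 6: 14·t ≡ 0 (mod 3).
    Reduce coefficients mod 3: 2·t ≡ 0 (mod 3).
    The inverse of 2 mod 3 is 2 (since 2·2 = 4 = 1·3 + 1), so t ≡ 2·0 = 0 ≡ 0 (mod 3).
    Then x = 5 + 84·0 = 5, valid modulo lcm(84, 18) = 252: x ≡ 5 (mod 252).
Verify: 5 mod 4 = 1, 5 mod 21 = 5, 5 mod 18 = 5.

x ≡ 5 (mod 252).


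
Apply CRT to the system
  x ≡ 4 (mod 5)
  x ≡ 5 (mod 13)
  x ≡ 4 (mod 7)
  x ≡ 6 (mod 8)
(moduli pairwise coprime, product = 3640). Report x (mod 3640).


Product of moduli M = 5 · 13 · 7 · 8 = 3640.
Merge one congruence at a time:
  Start: x ≡ 4 (mod 5).
  Combine with x ≡ 5 (mod 13); new modulus lcm = 65.
    Write x = 4 + 5·t and substitute into x ≡ 5 (mod 13): 5·t ≡ 5 − 4 = 1 (mod 13).
    The inverse of 5 mod 13 is 8 (since 5·8 = 40 = 3·13 + 1), so t ≡ 8·1 = 8 ≡ 8 (mod 13).
    Then x = 4 + 5·8 = 44, valid modulo lcm(5, 13) = 65: x ≡ 44 (mod 65).
  Combine with x ≡ 4 (mod 7); new modulus lcm = 455.
    Write x = 44 + 65·t and substitute into x ≡ 4 (mod 7): 65·t ≡ 4 − 44 = -40 (mod 7).
    Reduce coefficients mod 7: 2·t ≡ 2 (mod 7).
    The inverse of 2 mod 7 is 4 (since 2·4 = 8 = 1·7 + 1), so t ≡ 4·2 = 8 ≡ 1 (mod 7).
    Then x = 44 + 65·1 = 109, valid modulo lcm(65, 7) = 455: x ≡ 109 (mod 455).
  Combine with x ≡ 6 (mod 8); new modulus lcm = 3640.
    Write x = 109 + 455·t and substitute into x ≡ 6 (mod 8): 455·t ≡ 6 − 109 = -103 (mod 8).
    Reduce coefficients mod 8: 7·t ≡ 1 (mod 8).
    The inverse of 7 mod 8 is 7 (since 7·7 = 49 = 6·8 + 1), so t ≡ 7·1 = 7 ≡ 7 (mod 8).
    Then x = 109 + 455·7 = 3294, valid modulo lcm(455, 8) = 3640: x ≡ 3294 (mod 3640).
Verify against each original: 3294 mod 5 = 4, 3294 mod 13 = 5, 3294 mod 7 = 4, 3294 mod 8 = 6.

x ≡ 3294 (mod 3640).


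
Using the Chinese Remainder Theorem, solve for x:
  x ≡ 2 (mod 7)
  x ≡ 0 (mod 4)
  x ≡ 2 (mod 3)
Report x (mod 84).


Moduli 7, 4, 3 are pairwise coprime; by CRT there is a unique solution modulo M = 7 · 4 · 3 = 84.
Solve pairwise, accumulating the modulus:
  Start with x ≡ 2 (mod 7).
  Combine with x ≡ 0 (mod 4): since gcd(7, 4) = 1, we get a unique residue mod 28.
    Write x = 2 + 7·t and substitute into x ≡ 0 (mod 4): 7·t ≡ 0 − 2 = -2 (mod 4).
    Reduce coefficients mod 4: 3·t ≡ 2 (mod 4).
    The inverse of 3 mod 4 is 3 (since 3·3 = 9 = 2·4 + 1), so t ≡ 3·2 = 6 ≡ 2 (mod 4).
    Then x = 2 + 7·2 = 16, valid modulo lcm(7, 4) = 28: x ≡ 16 (mod 28).
  Combine with x ≡ 2 (mod 3): since gcd(28, 3) = 1, we get a unique residue mod 84.
    Write x = 16 + 28·t and substitute into x ≡ 2 (mod 3): 28·t ≡ 2 − 16 = -14 (mod 3).
    Reduce coefficients mod 3: 1·t ≡ 1 (mod 3).
    So t ≡ 1 (mod 3).
    Then x = 16 + 28·1 = 44, valid modulo lcm(28, 3) = 84: x ≡ 44 (mod 84).
Verify: 44 mod 7 = 2 ✓, 44 mod 4 = 0 ✓, 44 mod 3 = 2 ✓.

x ≡ 44 (mod 84).


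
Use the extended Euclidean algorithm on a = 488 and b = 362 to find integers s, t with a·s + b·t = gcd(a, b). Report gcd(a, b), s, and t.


Euclidean algorithm on (488, 362) — divide until remainder is 0:
  488 = 1 · 362 + 126
  362 = 2 · 126 + 110
  126 = 1 · 110 + 16
  110 = 6 · 16 + 14
  16 = 1 · 14 + 2
  14 = 7 · 2 + 0
gcd(488, 362) = 2.
Track Bezout coefficients alongside the remainders: start with r₀ = 488 = a·1 + b·0 (s = 1, t = 0) and r₁ = 362 = a·0 + b·1 (s = 0, t = 1); each new remainder r_{k+1} = r_{k-1} − q_k·r_k inherits s_{k+1} = s_{k-1} − q_k·s_k, t_{k+1} = t_{k-1} − q_k·t_k, so r_k = a·s_k + b·t_k at every step:
  q = 1: r = 126, s = 1 − 1·0 = 1, t = 0 − 1·1 = -1  (check: 488·1 + 362·(-1) = 126)
  q = 2: r = 110, s = 0 − 2·1 = -2, t = 1 − 2·(-1) = 3  (check: 488·(-2) + 362·3 = 110)
  q = 1: r = 16, s = 1 − 1·(-2) = 3, t = -1 − 1·3 = -4  (check: 488·3 + 362·(-4) = 16)
  q = 6: r = 14, s = -2 − 6·3 = -20, t = 3 − 6·(-4) = 27  (check: 488·(-20) + 362·27 = 14)
  q = 1: r = 2, s = 3 − 1·(-20) = 23, t = -4 − 1·27 = -31  (check: 488·23 + 362·(-31) = 2)
The row with r = 2 (the gcd) gives the Bezout coefficients s = 23, t = -31.
Result: 488 · (23) + 362 · (-31) = 2.

gcd(488, 362) = 2; s = 23, t = -31 (check: 488·23 + 362·(-31) = 2).


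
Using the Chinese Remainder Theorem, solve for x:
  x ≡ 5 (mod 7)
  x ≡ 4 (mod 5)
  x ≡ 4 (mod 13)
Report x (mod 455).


Moduli 7, 5, 13 are pairwise coprime; by CRT there is a unique solution modulo M = 7 · 5 · 13 = 455.
Solve pairwise, accumulating the modulus:
  Start with x ≡ 5 (mod 7).
  Combine with x ≡ 4 (mod 5): since gcd(7, 5) = 1, we get a unique residue mod 35.
    Write x = 5 + 7·t and substitute into x ≡ 4 (mod 5): 7·t ≡ 4 − 5 = -1 (mod 5).
    Reduce coefficients mod 5: 2·t ≡ 4 (mod 5).
    The inverse of 2 mod 5 is 3 (since 2·3 = 6 = 1·5 + 1), so t ≡ 3·4 = 12 ≡ 2 (mod 5).
    Then x = 5 + 7·2 = 19, valid modulo lcm(7, 5) = 35: x ≡ 19 (mod 35).
  Combine with x ≡ 4 (mod 13): since gcd(35, 13) = 1, we get a unique residue mod 455.
    Write x = 19 + 35·t and substitute into x ≡ 4 (mod 13): 35·t ≡ 4 − 19 = -15 (mod 13).
    Reduce coefficients mod 13: 9·t ≡ 11 (mod 13).
    The inverse of 9 mod 13 is 3 (since 9·3 = 27 = 2·13 + 1), so t ≡ 3·11 = 33 ≡ 7 (mod 13).
    Then x = 19 + 35·7 = 264, valid modulo lcm(35, 13) = 455: x ≡ 264 (mod 455).
Verify: 264 mod 7 = 5 ✓, 264 mod 5 = 4 ✓, 264 mod 13 = 4 ✓.

x ≡ 264 (mod 455).


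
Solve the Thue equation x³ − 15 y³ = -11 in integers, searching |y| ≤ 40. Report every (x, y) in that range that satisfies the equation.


The equation is x³ - 15y³ = -11. For fixed y, x³ = 15·y³ − 11, so a solution requires the RHS to be a perfect cube.
Strategy: iterate y from -40 to 40, compute RHS = 15·y³ − 11, and check whether it is a (positive or negative) perfect cube.
Check small values of y:
  y = 0: RHS = -11 is not a perfect cube.
  y = 1: RHS = 4 is not a perfect cube.
  y = -1: RHS = -26 is not a perfect cube.
  y = 2: RHS = 109 is not a perfect cube.
  y = -2: RHS = -131 is not a perfect cube.
  y = 3: RHS = 394 is not a perfect cube.
  y = -3: RHS = -416 is not a perfect cube.
Continuing the search up to |y| = 40 finds no solutions either.
No (x, y) in the scanned range satisfies the equation.

No integer solutions with |y| ≤ 40.


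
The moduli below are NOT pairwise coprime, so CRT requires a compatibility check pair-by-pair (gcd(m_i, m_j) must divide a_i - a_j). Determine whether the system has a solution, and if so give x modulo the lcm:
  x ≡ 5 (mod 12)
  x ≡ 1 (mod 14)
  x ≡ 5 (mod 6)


Moduli 12, 14, 6 are not pairwise coprime, so CRT works modulo lcm(m_i) when all pairwise compatibility conditions hold.
Pairwise compatibility: gcd(m_i, m_j) must divide a_i - a_j for every pair.
Merge one congruence at a time:
  Start: x ≡ 5 (mod 12).
  Combine with x ≡ 1 (mod 14): gcd(12, 14) = 2; 1 - 5 = -4, which IS divisible by 2, so compatible.
    Write x = 5 + 12·t and substitute into x ≡ 1 (mod 14): 12·t ≡ 1 − 5 = -4 (mod 14).
    Divide the congruence (and modulus) by g = 2: 6·t ≡ -2 (mod 7).
    Reduce coefficients mod 7: 6·t ≡ 5 (mod 7).
    The inverse of 6 mod 7 is 6 (since 6·6 = 36 = 5·7 + 1), so t ≡ 6·5 = 30 ≡ 2 (mod 7).
    Then x = 5 + 12·2 = 29, valid modulo lcm(12, 14) = 84: x ≡ 29 (mod 84).
  Combine with x ≡ 5 (mod 6): gcd(84, 6) = 6; 5 - 29 = -24, which IS divisible by 6, so compatible.
    Write x = 29 + 84·t and substitute into x ≡ 5 (mod 6): 84·t ≡ 5 − 29 = -24 (mod 6).
    Divide the congruence (and modulus) by g = 6: 14·t ≡ -4 (mod 1).
    Modulo 1 every t works; take t = 0.
    Then x = 29 + 84·0 = 29, valid modulo lcm(84, 6) = 84: x ≡ 29 (mod 84).
Verify: 29 mod 12 = 5, 29 mod 14 = 1, 29 mod 6 = 5.

x ≡ 29 (mod 84).


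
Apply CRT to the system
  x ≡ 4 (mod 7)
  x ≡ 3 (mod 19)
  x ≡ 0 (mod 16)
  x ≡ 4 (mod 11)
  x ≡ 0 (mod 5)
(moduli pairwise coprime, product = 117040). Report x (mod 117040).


Product of moduli M = 7 · 19 · 16 · 11 · 5 = 117040.
Merge one congruence at a time:
  Start: x ≡ 4 (mod 7).
  Combine with x ≡ 3 (mod 19); new modulus lcm = 133.
    Write x = 4 + 7·t and substitute into x ≡ 3 (mod 19): 7·t ≡ 3 − 4 = -1 (mod 19).
    Reduce coefficients mod 19: 7·t ≡ 18 (mod 19).
    The inverse of 7 mod 19 is 11 (since 7·11 = 77 = 4·19 + 1), so t ≡ 11·18 = 198 ≡ 8 (mod 19).
    Then x = 4 + 7·8 = 60, valid modulo lcm(7, 19) = 133: x ≡ 60 (mod 133).
  Combine with x ≡ 0 (mod 16); new modulus lcm = 2128.
    Write x = 60 + 133·t and substitute into x ≡ 0 (mod 16): 133·t ≡ 0 − 60 = -60 (mod 16).
    Reduce coefficients mod 16: 5·t ≡ 4 (mod 16).
    The inverse of 5 mod 16 is 13 (since 5·13 = 65 = 4·16 + 1), so t ≡ 13·4 = 52 ≡ 4 (mod 16).
    Then x = 60 + 133·4 = 592, valid modulo lcm(133, 16) = 2128: x ≡ 592 (mod 2128).
  Combine with x ≡ 4 (mod 11); new modulus lcm = 23408.
    Write x = 592 + 2128·t and substitute into x ≡ 4 (mod 11): 2128·t ≡ 4 − 592 = -588 (mod 11).
    Reduce coefficients mod 11: 5·t ≡ 6 (mod 11).
    The inverse of 5 mod 11 is 9 (since 5·9 = 45 = 4·11 + 1), so t ≡ 9·6 = 54 ≡ 10 (mod 11).
    Then x = 592 + 2128·10 = 21872, valid modulo lcm(2128, 11) = 23408: x ≡ 21872 (mod 23408).
  Combine with x ≡ 0 (mod 5); new modulus lcm = 117040.
    Write x = 21872 + 23408·t and substitute into x ≡ 0 (mod 5): 23408·t ≡ 0 − 21872 = -21872 (mod 5).
    Reduce coefficients mod 5: 3·t ≡ 3 (mod 5).
    The inverse of 3 mod 5 is 2 (since 3·2 = 6 = 1·5 + 1), so t ≡ 2·3 = 6 ≡ 1 (mod 5).
    Then x = 21872 + 23408·1 = 45280, valid modulo lcm(23408, 5) = 117040: x ≡ 45280 (mod 117040).
Verify against each original: 45280 mod 7 = 4, 45280 mod 19 = 3, 45280 mod 16 = 0, 45280 mod 11 = 4, 45280 mod 5 = 0.

x ≡ 45280 (mod 117040).


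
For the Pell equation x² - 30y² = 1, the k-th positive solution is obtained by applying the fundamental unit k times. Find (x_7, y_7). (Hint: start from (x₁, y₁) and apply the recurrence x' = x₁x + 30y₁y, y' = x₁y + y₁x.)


Step 1: Find the fundamental solution (x₁, y₁) of x² - 30y² = 1.
  Expand √30 as a continued fraction. a₀ = ⌊√30⌋ = 5; iterate m_{k+1} = d_k·a_k − m_k, d_{k+1} = (30 − m_{k+1}²)/d_k, a_{k+1} = ⌊(a₀ + m_{k+1})/d_{k+1}⌋ (starting m₀ = 0, d₀ = 1), with convergents p_k = a_k·p_{k-1} + p_{k-2}, q_k = a_k·q_{k-1} + q_{k-2} (p₋₁ = 1, q₋₁ = 0):
  k = 0: a₀ = 5; p₀/q₀ = 5/1; p₀² − 30·q₀² = 25 − 30 = -5.
  k = 1: m = 5, d = 5, a = ⌊(5 + 5)/5⌋ = 2; p/q = (2·5 + 1)/(2·1 + 0) = 11/2; p² − 30·q² = 121 − 120 = 1.
  The first convergent with p² − 30·q² = 1 gives the fundamental solution (x₁, y₁) = (11, 2).
Step 2: Apply the recurrence (x_{n+1}, y_{n+1}) = (x₁x_n + 30y₁y_n, x₁y_n + y₁x_n) repeatedly.
  From (x_1, y_1) = (11, 2): x_2 = 11·11 + 30·2·2 = 241; y_2 = 11·2 + 2·11 = 44.
  From (x_2, y_2) = (241, 44): x_3 = 11·241 + 30·2·44 = 5291; y_3 = 11·44 + 2·241 = 966.
  From (x_3, y_3) = (5291, 966): x_4 = 11·5291 + 30·2·966 = 116161; y_4 = 11·966 + 2·5291 = 21208.
  From (x_4, y_4) = (116161, 21208): x_5 = 11·116161 + 30·2·21208 = 2550251; y_5 = 11·21208 + 2·116161 = 465610.
  From (x_5, y_5) = (2550251, 465610): x_6 = 11·2550251 + 30·2·465610 = 55989361; y_6 = 11·465610 + 2·2550251 = 10222212.
  From (x_6, y_6) = (55989361, 10222212): x_7 = 11·55989361 + 30·2·10222212 = 1229215691; y_7 = 11·10222212 + 2·55989361 = 224423054.
Step 3: Verify x_7² - 30·y_7² = 1510971215000607481 - 1510971215000607480 = 1 (should be 1). ✓

(x_1, y_1) = (11, 2); (x_7, y_7) = (1229215691, 224423054).


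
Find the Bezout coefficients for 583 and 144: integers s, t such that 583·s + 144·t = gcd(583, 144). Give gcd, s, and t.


Euclidean algorithm on (583, 144) — divide until remainder is 0:
  583 = 4 · 144 + 7
  144 = 20 · 7 + 4
  7 = 1 · 4 + 3
  4 = 1 · 3 + 1
  3 = 3 · 1 + 0
gcd(583, 144) = 1.
Track Bezout coefficients alongside the remainders: start with r₀ = 583 = a·1 + b·0 (s = 1, t = 0) and r₁ = 144 = a·0 + b·1 (s = 0, t = 1); each new remainder r_{k+1} = r_{k-1} − q_k·r_k inherits s_{k+1} = s_{k-1} − q_k·s_k, t_{k+1} = t_{k-1} − q_k·t_k, so r_k = a·s_k + b·t_k at every step:
  q = 4: r = 7, s = 1 − 4·0 = 1, t = 0 − 4·1 = -4  (check: 583·1 + 144·(-4) = 7)
  q = 20: r = 4, s = 0 − 20·1 = -20, t = 1 − 20·(-4) = 81  (check: 583·(-20) + 144·81 = 4)
  q = 1: r = 3, s = 1 − 1·(-20) = 21, t = -4 − 1·81 = -85  (check: 583·21 + 144·(-85) = 3)
  q = 1: r = 1, s = -20 − 1·21 = -41, t = 81 − 1·(-85) = 166  (check: 583·(-41) + 144·166 = 1)
The row with r = 1 (the gcd) gives the Bezout coefficients s = -41, t = 166.
Result: 583 · (-41) + 144 · (166) = 1.

gcd(583, 144) = 1; s = -41, t = 166 (check: 583·(-41) + 144·166 = 1).


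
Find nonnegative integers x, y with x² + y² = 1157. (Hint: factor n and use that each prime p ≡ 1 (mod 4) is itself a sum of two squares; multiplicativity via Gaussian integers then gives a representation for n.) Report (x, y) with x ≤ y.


Step 1: Factor n = 1157 = 13 · 89.
Step 2: Check the mod-4 condition on each prime factor: 13 ≡ 1 (mod 4), exponent 1; 89 ≡ 1 (mod 4), exponent 1.
All primes ≡ 3 (mod 4) appear to even exponent (or don't appear), so by the two-squares theorem n IS expressible as a sum of two squares.
Step 3: Build a representation. Here n = 13 · 89 is a product of primes ≡ 1 (mod 4). Each prime p ≡ 1 (mod 4) is itself a sum of two squares; find a² by testing p − a² for a perfect square:
  13: 13 − 1² = 12, 13 − 2² = 9 = 3² ⇒ 13 = 2² + 3².
  89: 89 − 1² = 88, 89 − 2² = 85, 89 − 3² = 80, 89 − 4² = 73, 89 − 5² = 64 = 8² ⇒ 89 = 5² + 8².
  Combine using the Brahmagupta–Fibonacci identity (a² + b²)(c² + d²) = (ac − bd)² + (ad + bc)² = (ac + bd)² + (ad − bc)²:
  13 · 89 = 1157: from (2² + 3²)(5² + 8²), take (2·5 − 3·8, 2·8 + 3·5) = (10 − 24, 16 + 15) = (-14, 31); dropping signs (only squares matter) gives (14, 31); check 14² + 31² = 196 + 961 = 1157 ✓.
Step 4: Order so x ≤ y and verify: 14² + 31² = 196 + 961 = 1157 = n. ✓

n = 1157 = 14² + 31² (one valid representation with x ≤ y).
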